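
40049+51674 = 91723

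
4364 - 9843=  - 5479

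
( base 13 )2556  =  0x14be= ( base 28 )6li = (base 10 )5310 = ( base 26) 7M6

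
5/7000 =1/1400 = 0.00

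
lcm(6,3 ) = 6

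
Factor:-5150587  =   - 13^1*396199^1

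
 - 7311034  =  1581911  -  8892945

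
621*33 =20493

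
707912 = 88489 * 8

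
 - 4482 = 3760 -8242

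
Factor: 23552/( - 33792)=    - 3^( - 1 )*11^(-1 )*23^1 = - 23/33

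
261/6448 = 261/6448 = 0.04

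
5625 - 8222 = -2597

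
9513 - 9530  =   - 17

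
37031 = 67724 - 30693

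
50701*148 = 7503748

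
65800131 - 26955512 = 38844619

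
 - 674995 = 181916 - 856911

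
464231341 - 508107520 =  - 43876179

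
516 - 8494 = - 7978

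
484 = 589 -105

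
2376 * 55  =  130680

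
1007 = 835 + 172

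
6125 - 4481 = 1644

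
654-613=41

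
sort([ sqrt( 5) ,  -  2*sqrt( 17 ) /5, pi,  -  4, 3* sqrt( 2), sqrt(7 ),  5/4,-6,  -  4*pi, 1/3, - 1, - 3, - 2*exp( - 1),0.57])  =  [ - 4*pi , - 6,  -  4,-3 ,-2*sqrt( 17 ) /5, - 1,  -  2*exp( - 1 ) , 1/3,0.57,  5/4, sqrt (5),  sqrt( 7),pi, 3  *  sqrt( 2)]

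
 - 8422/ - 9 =935 + 7/9 = 935.78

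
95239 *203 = 19333517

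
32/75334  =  16/37667 = 0.00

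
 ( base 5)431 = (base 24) 4k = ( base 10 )116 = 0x74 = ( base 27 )48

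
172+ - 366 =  - 194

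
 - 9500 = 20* (  -  475)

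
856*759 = 649704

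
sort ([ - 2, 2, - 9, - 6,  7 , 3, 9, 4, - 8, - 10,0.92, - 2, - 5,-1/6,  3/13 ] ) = [ - 10  , - 9, - 8, - 6, - 5, - 2, - 2,-1/6,3/13, 0.92,  2, 3,4, 7, 9]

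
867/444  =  1 + 141/148 = 1.95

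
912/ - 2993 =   -  1  +  2081/2993 =-0.30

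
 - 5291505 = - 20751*255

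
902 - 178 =724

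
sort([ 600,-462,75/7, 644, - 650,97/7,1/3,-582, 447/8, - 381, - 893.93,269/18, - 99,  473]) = [ - 893.93, - 650, - 582,- 462, - 381, - 99, 1/3, 75/7,97/7,269/18,  447/8,473,  600,644]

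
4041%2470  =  1571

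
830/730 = 83/73 = 1.14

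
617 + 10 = 627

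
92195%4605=95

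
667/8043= 667/8043 = 0.08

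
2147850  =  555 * 3870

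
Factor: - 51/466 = -2^( - 1)*3^1*17^1 * 233^( - 1 ) 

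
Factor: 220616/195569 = 872/773 =2^3*109^1*773^(-1 )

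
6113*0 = 0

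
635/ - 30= -127/6=- 21.17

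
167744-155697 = 12047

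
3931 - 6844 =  - 2913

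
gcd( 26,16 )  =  2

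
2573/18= 2573/18 = 142.94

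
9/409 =9/409= 0.02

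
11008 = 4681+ 6327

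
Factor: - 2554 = -2^1*1277^1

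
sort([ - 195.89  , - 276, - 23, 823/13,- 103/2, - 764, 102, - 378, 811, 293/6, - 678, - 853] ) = [ - 853, - 764, - 678, - 378 , - 276, - 195.89, - 103/2,-23, 293/6, 823/13,102, 811 ]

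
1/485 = 1/485 =0.00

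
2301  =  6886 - 4585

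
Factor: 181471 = 89^1*2039^1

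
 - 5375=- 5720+345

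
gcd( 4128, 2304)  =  96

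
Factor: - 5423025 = - 3^1*  5^2 * 72307^1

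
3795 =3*1265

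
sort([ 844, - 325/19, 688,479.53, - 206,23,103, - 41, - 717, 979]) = [ - 717, - 206,-41, - 325/19,23,103, 479.53,688 , 844, 979] 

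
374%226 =148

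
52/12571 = 4/967 = 0.00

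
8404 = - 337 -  - 8741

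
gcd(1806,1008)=42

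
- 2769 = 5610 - 8379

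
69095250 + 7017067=76112317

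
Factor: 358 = 2^1*179^1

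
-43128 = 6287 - 49415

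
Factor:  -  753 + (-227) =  - 2^2 * 5^1*7^2 = -  980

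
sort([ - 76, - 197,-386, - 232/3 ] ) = [  -  386, - 197 ,  -  232/3, - 76]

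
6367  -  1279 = 5088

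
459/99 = 51/11=4.64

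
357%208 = 149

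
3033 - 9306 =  - 6273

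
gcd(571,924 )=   1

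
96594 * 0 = 0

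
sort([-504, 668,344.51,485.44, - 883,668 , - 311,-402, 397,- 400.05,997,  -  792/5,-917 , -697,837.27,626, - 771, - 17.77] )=[-917, - 883, - 771,  -  697, - 504, - 402,  -  400.05, - 311,- 792/5, - 17.77, 344.51 , 397,485.44, 626,668 , 668,837.27, 997 ]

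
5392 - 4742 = 650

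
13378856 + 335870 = 13714726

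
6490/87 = 6490/87 = 74.60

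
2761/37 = 2761/37= 74.62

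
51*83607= 4263957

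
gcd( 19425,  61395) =15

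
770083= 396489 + 373594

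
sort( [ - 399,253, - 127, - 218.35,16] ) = [ - 399, - 218.35, - 127,  16, 253]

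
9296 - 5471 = 3825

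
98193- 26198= 71995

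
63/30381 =21/10127 = 0.00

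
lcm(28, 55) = 1540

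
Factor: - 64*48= - 3072  =  - 2^10 * 3^1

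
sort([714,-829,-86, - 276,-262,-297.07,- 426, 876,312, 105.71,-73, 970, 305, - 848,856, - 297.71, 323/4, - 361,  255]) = [-848, - 829, - 426, - 361 , - 297.71,-297.07, -276, - 262,  -  86 , - 73 , 323/4, 105.71, 255, 305, 312,714,856, 876,970 ] 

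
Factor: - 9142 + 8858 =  - 284  =  - 2^2*71^1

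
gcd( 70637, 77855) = 1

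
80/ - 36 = - 3 + 7/9 = -2.22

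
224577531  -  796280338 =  - 571702807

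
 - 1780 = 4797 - 6577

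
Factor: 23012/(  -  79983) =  - 2^2*3^(-2)*11^1*523^1*8887^( - 1)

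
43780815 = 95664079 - 51883264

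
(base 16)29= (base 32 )19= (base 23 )1I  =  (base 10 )41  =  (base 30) 1b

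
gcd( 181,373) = 1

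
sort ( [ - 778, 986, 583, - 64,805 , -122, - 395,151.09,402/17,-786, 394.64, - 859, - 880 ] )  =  [ - 880, - 859, - 786, - 778, - 395, - 122, - 64,402/17 , 151.09, 394.64, 583,  805, 986]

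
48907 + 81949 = 130856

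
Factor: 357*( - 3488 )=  - 1245216 = - 2^5*3^1*7^1*17^1*109^1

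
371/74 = 371/74  =  5.01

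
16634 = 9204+7430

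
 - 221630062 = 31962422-253592484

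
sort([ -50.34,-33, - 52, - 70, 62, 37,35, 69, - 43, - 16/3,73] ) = [ - 70, - 52, - 50.34,-43,-33,-16/3,35,37,62,69,73] 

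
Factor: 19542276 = 2^2*3^3*13^1*31^1*449^1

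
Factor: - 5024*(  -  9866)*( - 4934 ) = -2^7*157^1 * 2467^1*4933^1 = -244562512256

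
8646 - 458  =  8188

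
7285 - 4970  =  2315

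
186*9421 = 1752306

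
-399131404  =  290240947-689372351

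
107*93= 9951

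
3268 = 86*38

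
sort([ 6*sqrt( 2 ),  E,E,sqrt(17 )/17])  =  [ sqrt( 17 )/17,E,E,6*sqrt( 2) ]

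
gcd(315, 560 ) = 35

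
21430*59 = 1264370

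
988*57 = 56316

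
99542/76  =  1309  +  29/38 = 1309.76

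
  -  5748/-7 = 5748/7 =821.14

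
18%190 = 18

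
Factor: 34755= 3^1*5^1 * 7^1*331^1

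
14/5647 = 14/5647 = 0.00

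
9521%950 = 21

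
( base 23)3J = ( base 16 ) 58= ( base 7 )154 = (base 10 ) 88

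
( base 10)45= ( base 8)55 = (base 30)1f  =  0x2d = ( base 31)1e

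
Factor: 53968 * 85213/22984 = 2^1*13^(  -  2)*17^( - 1 ) * 3373^1 * 85213^1 = 574846898/2873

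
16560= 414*40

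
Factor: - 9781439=-29^1*337291^1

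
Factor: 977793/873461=3^1*29^1*11239^1  *873461^(-1)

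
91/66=1 + 25/66 = 1.38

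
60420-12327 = 48093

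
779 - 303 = 476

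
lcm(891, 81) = 891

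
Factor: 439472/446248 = 454/461= 2^1*227^1*461^( - 1)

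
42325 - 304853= - 262528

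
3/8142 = 1/2714 =0.00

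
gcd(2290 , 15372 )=2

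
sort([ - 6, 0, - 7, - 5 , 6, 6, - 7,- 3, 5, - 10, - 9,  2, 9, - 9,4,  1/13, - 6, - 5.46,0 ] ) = [ - 10, - 9, - 9, - 7, - 7,  -  6,-6,-5.46, - 5,- 3,  0, 0 , 1/13,  2,  4, 5,6, 6, 9 ]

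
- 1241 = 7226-8467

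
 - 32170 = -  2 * 16085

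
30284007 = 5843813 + 24440194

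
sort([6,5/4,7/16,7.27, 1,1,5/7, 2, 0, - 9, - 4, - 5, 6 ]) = [ - 9,-5, - 4, 0,7/16, 5/7, 1,1, 5/4, 2, 6,6, 7.27]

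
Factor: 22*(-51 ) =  - 1122 = -2^1*3^1*11^1*17^1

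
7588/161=1084/23  =  47.13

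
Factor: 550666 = 2^1 * 23^1*11971^1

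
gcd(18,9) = 9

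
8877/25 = 355  +  2/25  =  355.08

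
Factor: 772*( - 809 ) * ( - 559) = 349122332=2^2*13^1*43^1*193^1*809^1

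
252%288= 252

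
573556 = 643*892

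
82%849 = 82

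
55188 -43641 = 11547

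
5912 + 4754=10666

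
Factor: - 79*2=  - 158 = -2^1*79^1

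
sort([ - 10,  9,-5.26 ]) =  [-10, -5.26,9 ] 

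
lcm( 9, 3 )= 9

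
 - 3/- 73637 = 3/73637 = 0.00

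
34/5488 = 17/2744  =  0.01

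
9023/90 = 9023/90 = 100.26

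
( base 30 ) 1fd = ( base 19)3EE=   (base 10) 1363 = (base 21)31j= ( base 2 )10101010011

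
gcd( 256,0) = 256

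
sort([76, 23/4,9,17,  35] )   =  [ 23/4 , 9, 17 , 35 , 76]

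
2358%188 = 102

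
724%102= 10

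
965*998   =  963070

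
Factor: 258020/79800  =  2^( - 1) * 3^( - 1 )*5^(-1 )  *  97^1 =97/30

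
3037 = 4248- 1211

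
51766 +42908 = 94674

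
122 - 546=- 424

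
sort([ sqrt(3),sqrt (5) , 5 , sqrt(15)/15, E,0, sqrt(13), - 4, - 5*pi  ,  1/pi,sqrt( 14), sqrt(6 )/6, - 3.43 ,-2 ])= [  -  5*pi,- 4, - 3.43,  -  2,  0, sqrt( 15) /15,1/pi , sqrt(6 )/6, sqrt( 3 ), sqrt( 5 ),E, sqrt(13 ),sqrt(14 ),5] 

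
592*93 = 55056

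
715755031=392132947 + 323622084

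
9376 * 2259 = 21180384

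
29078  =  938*31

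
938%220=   58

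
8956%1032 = 700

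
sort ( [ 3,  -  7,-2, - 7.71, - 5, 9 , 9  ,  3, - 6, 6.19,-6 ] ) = [-7.71, - 7,-6, - 6, - 5, - 2, 3,  3, 6.19, 9, 9]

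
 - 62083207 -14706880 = -76790087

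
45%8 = 5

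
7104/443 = 7104/443 = 16.04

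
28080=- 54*( - 520 )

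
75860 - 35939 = 39921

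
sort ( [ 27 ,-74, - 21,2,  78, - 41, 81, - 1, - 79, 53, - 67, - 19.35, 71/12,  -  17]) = [ - 79, - 74, - 67, - 41, - 21, - 19.35, - 17,-1,2,71/12,  27,53, 78,81]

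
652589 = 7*93227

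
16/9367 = 16/9367 = 0.00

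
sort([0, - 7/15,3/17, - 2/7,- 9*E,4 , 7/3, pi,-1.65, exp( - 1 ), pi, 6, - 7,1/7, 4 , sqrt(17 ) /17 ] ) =[-9*E, -7, - 1.65, - 7/15, - 2/7, 0 , 1/7, 3/17 , sqrt ( 17)/17,  exp( - 1 ) , 7/3,pi,pi, 4,4,6]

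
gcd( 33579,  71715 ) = 21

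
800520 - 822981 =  - 22461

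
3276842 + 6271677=9548519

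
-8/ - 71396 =2/17849 = 0.00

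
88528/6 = 14754 + 2/3  =  14754.67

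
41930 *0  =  0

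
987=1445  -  458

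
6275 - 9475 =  - 3200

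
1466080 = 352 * 4165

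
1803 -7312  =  -5509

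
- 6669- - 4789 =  - 1880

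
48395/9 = 5377 + 2/9 = 5377.22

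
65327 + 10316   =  75643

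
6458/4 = 3229/2 = 1614.50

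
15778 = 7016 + 8762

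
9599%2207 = 771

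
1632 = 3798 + -2166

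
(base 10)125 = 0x7d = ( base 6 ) 325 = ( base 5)1000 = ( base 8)175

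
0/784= 0 = 0.00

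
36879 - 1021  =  35858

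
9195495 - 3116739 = 6078756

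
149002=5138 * 29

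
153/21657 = 51/7219= 0.01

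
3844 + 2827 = 6671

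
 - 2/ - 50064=1/25032 = 0.00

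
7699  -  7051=648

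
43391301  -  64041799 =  -20650498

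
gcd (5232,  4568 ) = 8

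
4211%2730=1481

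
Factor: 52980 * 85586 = 4534346280  =  2^3*3^1* 5^1 * 883^1 * 42793^1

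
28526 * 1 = 28526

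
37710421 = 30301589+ 7408832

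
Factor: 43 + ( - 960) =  - 7^1*131^1 = -  917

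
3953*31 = 122543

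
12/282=2/47 = 0.04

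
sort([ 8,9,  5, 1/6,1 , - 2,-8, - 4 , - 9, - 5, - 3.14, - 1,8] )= [-9, - 8, - 5, - 4, - 3.14, - 2,-1 , 1/6,1, 5,8,8, 9 ] 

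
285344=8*35668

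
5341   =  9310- 3969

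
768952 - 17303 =751649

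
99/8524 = 99/8524=   0.01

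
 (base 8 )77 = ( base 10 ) 63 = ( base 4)333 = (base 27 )29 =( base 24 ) 2F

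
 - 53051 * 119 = - 6313069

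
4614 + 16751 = 21365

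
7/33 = 7/33 = 0.21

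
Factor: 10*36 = 360 = 2^3*3^2 * 5^1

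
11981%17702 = 11981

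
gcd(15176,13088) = 8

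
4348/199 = 21 + 169/199=21.85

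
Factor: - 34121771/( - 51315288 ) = 2^( - 3 )*3^ ( - 1 )*17^1*53^1 * 37871^1*2138137^( - 1)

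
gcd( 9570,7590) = 330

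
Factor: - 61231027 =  - 11^1 * 13^1*353^1*1213^1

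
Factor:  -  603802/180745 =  - 2^1*5^( - 1)*37^(-1 )*977^ (-1 )*301901^1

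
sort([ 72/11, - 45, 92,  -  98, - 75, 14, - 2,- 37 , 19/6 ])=[ - 98,-75, - 45, - 37, - 2 , 19/6, 72/11 , 14,92] 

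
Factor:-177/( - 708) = 2^( - 2) = 1/4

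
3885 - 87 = 3798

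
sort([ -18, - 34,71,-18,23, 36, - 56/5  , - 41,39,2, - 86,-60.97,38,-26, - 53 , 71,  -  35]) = [-86, - 60.97, - 53, - 41, - 35, - 34,-26, - 18,-18,-56/5, 2, 23,36,38,39, 71, 71]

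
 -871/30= - 871/30 =- 29.03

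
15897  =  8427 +7470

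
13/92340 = 13/92340 = 0.00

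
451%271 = 180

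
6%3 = 0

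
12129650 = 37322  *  325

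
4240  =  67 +4173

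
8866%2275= 2041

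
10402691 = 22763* 457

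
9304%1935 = 1564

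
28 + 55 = 83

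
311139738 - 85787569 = 225352169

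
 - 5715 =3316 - 9031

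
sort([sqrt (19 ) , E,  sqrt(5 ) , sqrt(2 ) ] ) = [ sqrt(2 ),sqrt( 5),E, sqrt(19 )]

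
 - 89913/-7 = 12844 + 5/7 = 12844.71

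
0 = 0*76259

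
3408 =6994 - 3586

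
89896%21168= 5224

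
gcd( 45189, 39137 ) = 1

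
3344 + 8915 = 12259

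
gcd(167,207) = 1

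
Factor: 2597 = 7^2 * 53^1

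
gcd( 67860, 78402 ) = 6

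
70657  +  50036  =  120693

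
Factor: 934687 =13^1* 71899^1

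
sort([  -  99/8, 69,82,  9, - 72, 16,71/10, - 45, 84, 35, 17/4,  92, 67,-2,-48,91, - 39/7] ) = [ - 72, - 48, - 45,-99/8,-39/7, - 2, 17/4, 71/10, 9,16, 35, 67, 69, 82, 84,91,92 ] 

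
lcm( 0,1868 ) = 0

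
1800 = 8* 225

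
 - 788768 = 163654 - 952422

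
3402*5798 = 19724796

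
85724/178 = 42862/89 =481.60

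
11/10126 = 11/10126 = 0.00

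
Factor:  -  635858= - 2^1*23^2*601^1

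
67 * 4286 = 287162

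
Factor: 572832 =2^5* 3^4 * 13^1*17^1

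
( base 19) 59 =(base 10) 104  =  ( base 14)76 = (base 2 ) 1101000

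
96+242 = 338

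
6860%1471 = 976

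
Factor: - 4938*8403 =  - 41494014 = - 2^1*3^2*823^1*2801^1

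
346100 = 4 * 86525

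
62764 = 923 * 68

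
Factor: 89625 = 3^1 * 5^3*239^1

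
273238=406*673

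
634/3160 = 317/1580   =  0.20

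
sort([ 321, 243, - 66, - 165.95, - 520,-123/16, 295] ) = [ - 520,  -  165.95, - 66, - 123/16, 243, 295, 321] 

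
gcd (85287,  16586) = 1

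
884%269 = 77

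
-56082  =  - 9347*6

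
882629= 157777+724852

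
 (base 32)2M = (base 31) 2o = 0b1010110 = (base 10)86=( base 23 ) 3h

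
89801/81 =89801/81 = 1108.65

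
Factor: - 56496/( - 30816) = 2^(-1 )*3^( -1 ) * 11^1 = 11/6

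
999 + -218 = 781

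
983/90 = 10+83/90 =10.92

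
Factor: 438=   2^1  *  3^1*73^1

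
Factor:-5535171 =-3^2 * 615019^1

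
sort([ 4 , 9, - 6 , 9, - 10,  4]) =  [ - 10, - 6,4,  4, 9,9]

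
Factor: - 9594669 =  - 3^1*7^1*163^1*2803^1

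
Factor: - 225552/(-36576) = 2^(- 1)*3^(-1 )*37^1 = 37/6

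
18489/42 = 6163/14 = 440.21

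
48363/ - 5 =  - 9673+2/5 = - 9672.60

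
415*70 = 29050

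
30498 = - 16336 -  - 46834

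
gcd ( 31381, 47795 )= 1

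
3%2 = 1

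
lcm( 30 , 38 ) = 570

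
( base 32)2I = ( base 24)3a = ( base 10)82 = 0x52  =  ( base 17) 4e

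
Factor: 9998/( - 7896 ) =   -  2^( - 2) * 3^(-1 )*7^ ( - 1) *47^( - 1)*4999^1 = - 4999/3948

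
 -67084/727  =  -93 + 527/727 = - 92.28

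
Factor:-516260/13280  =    -  2^ (-3 )*311^1 = -  311/8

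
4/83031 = 4/83031 = 0.00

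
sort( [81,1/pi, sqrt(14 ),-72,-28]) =[-72,  -  28, 1/pi, sqrt( 14 ),  81]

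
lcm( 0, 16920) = 0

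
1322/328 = 661/164 = 4.03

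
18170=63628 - 45458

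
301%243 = 58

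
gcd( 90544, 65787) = 1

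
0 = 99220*0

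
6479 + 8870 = 15349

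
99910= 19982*5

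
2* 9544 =19088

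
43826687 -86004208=  -  42177521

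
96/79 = 1+17/79  =  1.22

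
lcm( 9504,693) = 66528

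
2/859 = 2/859 = 0.00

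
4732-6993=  - 2261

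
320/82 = 160/41 = 3.90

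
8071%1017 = 952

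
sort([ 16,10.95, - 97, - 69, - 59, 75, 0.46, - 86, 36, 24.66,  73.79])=[ - 97, - 86, - 69,-59,0.46, 10.95, 16, 24.66, 36,73.79,75]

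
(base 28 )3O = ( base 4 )1230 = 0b1101100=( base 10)108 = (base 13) 84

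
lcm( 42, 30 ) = 210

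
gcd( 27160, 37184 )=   56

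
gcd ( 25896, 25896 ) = 25896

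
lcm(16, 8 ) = 16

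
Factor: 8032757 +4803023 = 12835780  =  2^2*5^1 * 641789^1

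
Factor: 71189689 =71189689^1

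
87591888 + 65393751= 152985639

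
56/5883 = 56/5883 = 0.01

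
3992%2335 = 1657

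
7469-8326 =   -  857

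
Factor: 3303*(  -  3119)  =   - 3^2 * 367^1 *3119^1  =  - 10302057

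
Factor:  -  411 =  - 3^1 * 137^1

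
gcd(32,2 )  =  2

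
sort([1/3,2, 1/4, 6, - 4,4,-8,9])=[-8, - 4,  1/4, 1/3 , 2,4 , 6, 9]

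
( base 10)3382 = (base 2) 110100110110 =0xD36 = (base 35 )2qm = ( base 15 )1007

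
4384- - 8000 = 12384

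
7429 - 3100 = 4329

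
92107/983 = 93 + 688/983 = 93.70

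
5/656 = 5/656=0.01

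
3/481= 3/481 = 0.01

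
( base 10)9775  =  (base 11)7387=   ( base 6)113131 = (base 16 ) 262F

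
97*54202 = 5257594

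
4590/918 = 5 = 5.00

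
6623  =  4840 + 1783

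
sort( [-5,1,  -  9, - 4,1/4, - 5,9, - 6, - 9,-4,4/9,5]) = [ - 9 ,  -  9, - 6, - 5, - 5, - 4, - 4,1/4,4/9, 1,5, 9 ] 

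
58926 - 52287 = 6639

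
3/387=1/129 =0.01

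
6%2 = 0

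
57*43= 2451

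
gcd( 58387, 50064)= 7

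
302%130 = 42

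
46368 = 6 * 7728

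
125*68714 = 8589250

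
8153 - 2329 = 5824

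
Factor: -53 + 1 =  - 2^2*13^1  =  - 52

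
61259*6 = 367554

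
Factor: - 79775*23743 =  - 5^2 * 3191^1*23743^1 = -1894097825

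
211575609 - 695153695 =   -  483578086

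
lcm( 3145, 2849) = 242165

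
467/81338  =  467/81338 = 0.01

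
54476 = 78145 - 23669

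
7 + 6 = 13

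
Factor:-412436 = - 2^2*23^1*4483^1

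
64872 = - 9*( - 7208)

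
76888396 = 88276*871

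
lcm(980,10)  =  980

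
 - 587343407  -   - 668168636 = 80825229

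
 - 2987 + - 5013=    - 8000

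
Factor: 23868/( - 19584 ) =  - 39/32 = - 2^( - 5)*3^1*13^1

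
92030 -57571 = 34459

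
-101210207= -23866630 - 77343577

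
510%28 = 6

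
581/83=7 =7.00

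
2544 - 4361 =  - 1817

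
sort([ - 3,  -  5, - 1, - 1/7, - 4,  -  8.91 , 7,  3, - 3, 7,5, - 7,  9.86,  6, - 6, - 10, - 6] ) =[ - 10, - 8.91, - 7, - 6, - 6,  -  5,-4,- 3, - 3 ,-1 , - 1/7, 3, 5, 6,7,7,9.86]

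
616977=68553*9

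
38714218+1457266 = 40171484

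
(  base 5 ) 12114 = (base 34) qp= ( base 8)1615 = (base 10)909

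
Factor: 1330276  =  2^2*332569^1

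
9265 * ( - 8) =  - 74120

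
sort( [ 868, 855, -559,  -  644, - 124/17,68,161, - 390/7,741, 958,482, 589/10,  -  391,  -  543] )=[  -  644,  -  559,-543 , - 391,  -  390/7, - 124/17,589/10,68,161,482, 741,855, 868,  958]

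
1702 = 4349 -2647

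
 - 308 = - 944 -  - 636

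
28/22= 1 + 3/11 = 1.27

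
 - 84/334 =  - 42/167 = - 0.25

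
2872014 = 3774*761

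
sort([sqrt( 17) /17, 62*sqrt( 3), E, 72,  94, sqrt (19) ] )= [sqrt(  17)/17,E,sqrt(19), 72, 94, 62 * sqrt( 3)]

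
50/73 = 50/73 = 0.68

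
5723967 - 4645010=1078957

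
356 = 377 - 21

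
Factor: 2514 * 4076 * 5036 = 51604214304 = 2^5 *3^1*419^1*1019^1*1259^1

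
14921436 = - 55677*( - 268)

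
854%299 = 256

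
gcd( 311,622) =311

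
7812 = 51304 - 43492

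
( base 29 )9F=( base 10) 276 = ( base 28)9o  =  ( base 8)424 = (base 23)c0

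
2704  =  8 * 338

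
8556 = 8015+541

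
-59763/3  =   - 19921 = - 19921.00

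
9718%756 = 646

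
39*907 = 35373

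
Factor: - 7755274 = - 2^1*37^1*104801^1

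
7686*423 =3251178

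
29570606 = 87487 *338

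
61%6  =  1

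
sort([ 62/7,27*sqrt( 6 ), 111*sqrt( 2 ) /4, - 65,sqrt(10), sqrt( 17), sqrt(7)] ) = [  -  65, sqrt( 7),sqrt( 10),sqrt( 17), 62/7, 111*sqrt (2)/4, 27*sqrt( 6)] 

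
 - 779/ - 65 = 11 + 64/65 =11.98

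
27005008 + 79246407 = 106251415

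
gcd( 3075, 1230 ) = 615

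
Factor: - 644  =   - 2^2*7^1*23^1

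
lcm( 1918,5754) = 5754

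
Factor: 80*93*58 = 2^5*3^1*5^1*29^1*31^1 = 431520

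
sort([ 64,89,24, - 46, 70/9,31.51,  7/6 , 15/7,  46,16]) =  [ - 46 , 7/6,15/7,70/9 , 16,24,31.51,46, 64,89]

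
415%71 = 60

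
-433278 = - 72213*6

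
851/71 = 11 + 70/71  =  11.99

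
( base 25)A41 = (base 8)14317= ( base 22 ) D2F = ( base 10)6351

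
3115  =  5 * 623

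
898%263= 109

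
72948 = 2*36474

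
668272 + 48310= 716582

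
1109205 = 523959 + 585246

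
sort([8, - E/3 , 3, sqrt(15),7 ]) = [- E/3,3,sqrt( 15) , 7,8]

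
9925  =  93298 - 83373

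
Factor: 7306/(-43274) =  - 7^( -1 )*11^( - 1)*13^1 = -  13/77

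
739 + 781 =1520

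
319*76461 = 24391059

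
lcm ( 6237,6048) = 199584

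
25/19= 1+6/19 = 1.32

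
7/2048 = 7/2048=0.00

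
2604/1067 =2 +470/1067= 2.44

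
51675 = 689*75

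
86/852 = 43/426 =0.10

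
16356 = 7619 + 8737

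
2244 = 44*51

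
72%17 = 4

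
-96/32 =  - 3 = -3.00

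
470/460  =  47/46= 1.02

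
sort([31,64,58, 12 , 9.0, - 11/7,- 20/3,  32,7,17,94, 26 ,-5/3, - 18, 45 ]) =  [ - 18, - 20/3, - 5/3, - 11/7, 7,9.0,12,  17,26, 31,32  ,  45,58  ,  64, 94]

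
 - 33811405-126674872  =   - 160486277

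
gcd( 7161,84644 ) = 7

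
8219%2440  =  899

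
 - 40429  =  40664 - 81093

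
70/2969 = 70/2969 = 0.02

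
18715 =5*3743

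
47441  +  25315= 72756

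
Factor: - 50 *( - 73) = 2^1*5^2*73^1 = 3650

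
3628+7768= 11396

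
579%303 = 276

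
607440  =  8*75930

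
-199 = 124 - 323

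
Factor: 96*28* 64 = 172032= 2^13*3^1*7^1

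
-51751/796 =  - 66  +  785/796 = -  65.01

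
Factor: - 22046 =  - 2^1  *  73^1*151^1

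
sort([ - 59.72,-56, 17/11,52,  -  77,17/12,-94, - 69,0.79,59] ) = [ - 94, -77, - 69,-59.72 , - 56,0.79,17/12 , 17/11,  52,59 ]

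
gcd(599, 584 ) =1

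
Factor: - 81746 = -2^1*7^1*5839^1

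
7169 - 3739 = 3430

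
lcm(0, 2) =0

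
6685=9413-2728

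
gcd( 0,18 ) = 18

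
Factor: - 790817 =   -  790817^1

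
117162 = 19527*6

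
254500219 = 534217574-279717355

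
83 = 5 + 78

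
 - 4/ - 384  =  1/96 = 0.01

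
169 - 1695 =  - 1526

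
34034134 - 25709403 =8324731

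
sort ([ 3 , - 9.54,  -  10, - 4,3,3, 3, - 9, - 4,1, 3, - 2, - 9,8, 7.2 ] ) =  [ - 10, - 9.54, - 9, - 9, - 4, - 4, - 2 , 1,  3,3,3, 3, 3,  7.2,8]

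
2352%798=756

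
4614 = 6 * 769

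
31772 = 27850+3922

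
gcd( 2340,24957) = 9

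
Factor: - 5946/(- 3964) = 3/2=2^( - 1)*3^1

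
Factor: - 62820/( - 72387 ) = 2^2 * 3^(  -  1 )*5^1*7^( - 1 )*349^1*383^( - 1 )=6980/8043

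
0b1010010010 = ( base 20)1ci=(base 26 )P8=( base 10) 658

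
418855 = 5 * 83771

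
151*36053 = 5444003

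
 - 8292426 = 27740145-36032571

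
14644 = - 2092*( - 7)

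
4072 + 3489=7561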